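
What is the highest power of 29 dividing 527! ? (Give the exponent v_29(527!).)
v_29(527!) = 18

Legendre's formula: v_p(n!) = Σ_{k ≥ 1} ⌊n / p^k⌋. For p = 29, n = 527, the terms are:
  ⌊527/29^1⌋ = ⌊527/29⌋ = 18
(the next term ⌊527/29^2⌋ = 0, terminating the sum). Summing: v_29(527!) = 18 = 18.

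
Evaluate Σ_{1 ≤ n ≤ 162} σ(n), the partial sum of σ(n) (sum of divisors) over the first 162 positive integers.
Σ_{n ≤ 162} σ(n) = 21709

Compute σ(n) for each 1 ≤ n ≤ 162: σ(1) = 1, σ(2) = 3, σ(3) = 4, σ(4) = 7, σ(5) = 6, σ(6) = 12, σ(7) = 8, σ(8) = 15, σ(9) = 13, σ(10) = 18, σ(11) = 12, σ(12) = 28, σ(13) = 14, σ(14) = 24, σ(15) = 24, σ(16) = 31, σ(17) = 18, σ(18) = 39, σ(19) = 20, σ(20) = 42, σ(21) = 32, σ(22) = 36, σ(23) = 24, σ(24) = 60, σ(25) = 31, σ(26) = 42, σ(27) = 40, σ(28) = 56, σ(29) = 30, σ(30) = 72, σ(31) = 32, σ(32) = 63, σ(33) = 48, σ(34) = 54, σ(35) = 48, σ(36) = 91, σ(37) = 38, σ(38) = 60, σ(39) = 56, σ(40) = 90, σ(41) = 42, σ(42) = 96, σ(43) = 44, σ(44) = 84, σ(45) = 78, σ(46) = 72, σ(47) = 48, σ(48) = 124, σ(49) = 57, σ(50) = 93, σ(51) = 72, σ(52) = 98, σ(53) = 54, σ(54) = 120, σ(55) = 72, σ(56) = 120, σ(57) = 80, σ(58) = 90, σ(59) = 60, σ(60) = 168, σ(61) = 62, σ(62) = 96, σ(63) = 104, σ(64) = 127, σ(65) = 84, σ(66) = 144, σ(67) = 68, σ(68) = 126, σ(69) = 96, σ(70) = 144, σ(71) = 72, σ(72) = 195, σ(73) = 74, σ(74) = 114, σ(75) = 124, σ(76) = 140, σ(77) = 96, σ(78) = 168, σ(79) = 80, σ(80) = 186, σ(81) = 121, σ(82) = 126, σ(83) = 84, σ(84) = 224, σ(85) = 108, σ(86) = 132, σ(87) = 120, σ(88) = 180, σ(89) = 90, σ(90) = 234, σ(91) = 112, σ(92) = 168, σ(93) = 128, σ(94) = 144, σ(95) = 120, σ(96) = 252, σ(97) = 98, σ(98) = 171, σ(99) = 156, σ(100) = 217, σ(101) = 102, σ(102) = 216, σ(103) = 104, σ(104) = 210, σ(105) = 192, σ(106) = 162, σ(107) = 108, σ(108) = 280, σ(109) = 110, σ(110) = 216, σ(111) = 152, σ(112) = 248, σ(113) = 114, σ(114) = 240, σ(115) = 144, σ(116) = 210, σ(117) = 182, σ(118) = 180, σ(119) = 144, σ(120) = 360, σ(121) = 133, σ(122) = 186, σ(123) = 168, σ(124) = 224, σ(125) = 156, σ(126) = 312, σ(127) = 128, σ(128) = 255, σ(129) = 176, σ(130) = 252, σ(131) = 132, σ(132) = 336, σ(133) = 160, σ(134) = 204, σ(135) = 240, σ(136) = 270, σ(137) = 138, σ(138) = 288, σ(139) = 140, σ(140) = 336, σ(141) = 192, σ(142) = 216, σ(143) = 168, σ(144) = 403, σ(145) = 180, σ(146) = 222, σ(147) = 228, σ(148) = 266, σ(149) = 150, σ(150) = 372, σ(151) = 152, σ(152) = 300, σ(153) = 234, σ(154) = 288, σ(155) = 192, σ(156) = 392, σ(157) = 158, σ(158) = 240, σ(159) = 216, σ(160) = 378, σ(161) = 192, σ(162) = 363. Summing all 162 values: 21709. (Average order: Σ_{n ≤ x} σ(n) ~ (π²/12) x². For x = 162, (π²/12)·162² ≈ 21584.82.)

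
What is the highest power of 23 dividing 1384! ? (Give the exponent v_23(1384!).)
v_23(1384!) = 62

Legendre's formula: v_p(n!) = Σ_{k ≥ 1} ⌊n / p^k⌋. For p = 23, n = 1384, the terms are:
  ⌊1384/23^1⌋ = ⌊1384/23⌋ = 60
  ⌊1384/23^2⌋ = ⌊1384/529⌋ = 2
(the next term ⌊1384/23^3⌋ = 0, terminating the sum). Summing: v_23(1384!) = 60 + 2 = 62.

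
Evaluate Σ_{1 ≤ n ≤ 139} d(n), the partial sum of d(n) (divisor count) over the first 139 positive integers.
Σ_{n ≤ 139} d(n) = 707

Compute d(n) for each 1 ≤ n ≤ 139: d(1) = 1, d(2) = 2, d(3) = 2, d(4) = 3, d(5) = 2, d(6) = 4, d(7) = 2, d(8) = 4, d(9) = 3, d(10) = 4, d(11) = 2, d(12) = 6, d(13) = 2, d(14) = 4, d(15) = 4, d(16) = 5, d(17) = 2, d(18) = 6, d(19) = 2, d(20) = 6, d(21) = 4, d(22) = 4, d(23) = 2, d(24) = 8, d(25) = 3, d(26) = 4, d(27) = 4, d(28) = 6, d(29) = 2, d(30) = 8, d(31) = 2, d(32) = 6, d(33) = 4, d(34) = 4, d(35) = 4, d(36) = 9, d(37) = 2, d(38) = 4, d(39) = 4, d(40) = 8, d(41) = 2, d(42) = 8, d(43) = 2, d(44) = 6, d(45) = 6, d(46) = 4, d(47) = 2, d(48) = 10, d(49) = 3, d(50) = 6, d(51) = 4, d(52) = 6, d(53) = 2, d(54) = 8, d(55) = 4, d(56) = 8, d(57) = 4, d(58) = 4, d(59) = 2, d(60) = 12, d(61) = 2, d(62) = 4, d(63) = 6, d(64) = 7, d(65) = 4, d(66) = 8, d(67) = 2, d(68) = 6, d(69) = 4, d(70) = 8, d(71) = 2, d(72) = 12, d(73) = 2, d(74) = 4, d(75) = 6, d(76) = 6, d(77) = 4, d(78) = 8, d(79) = 2, d(80) = 10, d(81) = 5, d(82) = 4, d(83) = 2, d(84) = 12, d(85) = 4, d(86) = 4, d(87) = 4, d(88) = 8, d(89) = 2, d(90) = 12, d(91) = 4, d(92) = 6, d(93) = 4, d(94) = 4, d(95) = 4, d(96) = 12, d(97) = 2, d(98) = 6, d(99) = 6, d(100) = 9, d(101) = 2, d(102) = 8, d(103) = 2, d(104) = 8, d(105) = 8, d(106) = 4, d(107) = 2, d(108) = 12, d(109) = 2, d(110) = 8, d(111) = 4, d(112) = 10, d(113) = 2, d(114) = 8, d(115) = 4, d(116) = 6, d(117) = 6, d(118) = 4, d(119) = 4, d(120) = 16, d(121) = 3, d(122) = 4, d(123) = 4, d(124) = 6, d(125) = 4, d(126) = 12, d(127) = 2, d(128) = 8, d(129) = 4, d(130) = 8, d(131) = 2, d(132) = 12, d(133) = 4, d(134) = 4, d(135) = 8, d(136) = 8, d(137) = 2, d(138) = 8, d(139) = 2. Summing all 139 values: 707. (Dirichlet's divisor formula: Σ_{n ≤ x} d(n) = x ln(x) + (2γ − 1) x + O(√x). For x = 139, the asymptotic estimate is ≈ 707.36.)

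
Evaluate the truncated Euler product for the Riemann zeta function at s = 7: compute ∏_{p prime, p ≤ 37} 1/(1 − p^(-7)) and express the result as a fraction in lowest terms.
∏ = 390612576496222063474132638651406606464249171649995563732972174614898335928125/387378248056510136247638717957281013418108703654497719879651674737546587052032

The primes p ≤ 37 are [2, 3, 5, 7, 11, 13, 17, 19, 23, 29, 31, 37]. For each prime, (1 − 1/p^7)^(-1) = p^7 / (p^7 − 1). The product is (1 − 1/2^7)^(-1), (1 − 1/3^7)^(-1), (1 − 1/5^7)^(-1), (1 − 1/7^7)^(-1), (1 − 1/11^7)^(-1), (1 − 1/13^7)^(-1), (1 − 1/17^7)^(-1), (1 − 1/19^7)^(-1), (1 − 1/23^7)^(-1), (1 − 1/29^7)^(-1), (1 − 1/31^7)^(-1), (1 − 1/37^7)^(-1) = ∏ p^7 / (p^7 − 1) = 390612576496222063474132638651406606464249171649995563732972174614898335928125/387378248056510136247638717957281013418108703654497719879651674737546587052032.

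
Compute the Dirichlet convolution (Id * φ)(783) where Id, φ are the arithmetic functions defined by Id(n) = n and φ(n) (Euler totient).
(Id * φ)(783) = 4617

Divisors of 783: [1, 3, 9, 27, 29, 87, 261, 783]. For each d | 783:
  d = 1: Id(1) · φ(783/1) = 1 · 504 = 504
  d = 3: Id(3) · φ(783/3) = 3 · 168 = 504
  d = 9: Id(9) · φ(783/9) = 9 · 56 = 504
  d = 27: Id(27) · φ(783/27) = 27 · 28 = 756
  d = 29: Id(29) · φ(783/29) = 29 · 18 = 522
  d = 87: Id(87) · φ(783/87) = 87 · 6 = 522
  d = 261: Id(261) · φ(783/261) = 261 · 2 = 522
  d = 783: Id(783) · φ(783/783) = 783 · 1 = 783
Summing: (Id * φ)(783) = 504 + 504 + 504 + 756 + 522 + 522 + 522 + 783 = 4617.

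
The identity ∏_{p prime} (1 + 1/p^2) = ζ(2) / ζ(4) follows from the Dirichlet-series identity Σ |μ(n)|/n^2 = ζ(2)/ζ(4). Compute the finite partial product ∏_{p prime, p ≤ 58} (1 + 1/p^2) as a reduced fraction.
∏ = 5396954168104720000000000/3563579332076505044832837

The primes p ≤ 58 are [2, 3, 5, 7, 11, 13, 17, 19, 23, 29, 31, 37, 41, 43, 47, 53]. For each, (1 + 1/p^2) = (p^2 + 1)/p^2. Multiplying these fractions over p ∈ [2, 3, 5, 7, 11, 13, 17, 19, 23, 29, 31, 37, 41, 43, 47, 53] gives 5396954168104720000000000/3563579332076505044832837. (In the limit P → ∞ this tends to ζ(2)/ζ(4).)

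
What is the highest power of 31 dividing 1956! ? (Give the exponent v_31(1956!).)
v_31(1956!) = 65

Legendre's formula: v_p(n!) = Σ_{k ≥ 1} ⌊n / p^k⌋. For p = 31, n = 1956, the terms are:
  ⌊1956/31^1⌋ = ⌊1956/31⌋ = 63
  ⌊1956/31^2⌋ = ⌊1956/961⌋ = 2
(the next term ⌊1956/31^3⌋ = 0, terminating the sum). Summing: v_31(1956!) = 63 + 2 = 65.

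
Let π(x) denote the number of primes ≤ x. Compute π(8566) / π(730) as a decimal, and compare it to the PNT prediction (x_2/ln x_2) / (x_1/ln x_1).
π(8566)/π(730) = 1067/129 ≈ 8.2713;  PNT prediction ≈ 8.5433.

π(730) = 129 and π(8566) = 1067, so π(8566)/π(730) ≈ 8.2713. The PNT-predicted ratio is (8566/ln(8566)) / (730/ln(730)) ≈ 8.5433. The two agree to within a few percent, as expected.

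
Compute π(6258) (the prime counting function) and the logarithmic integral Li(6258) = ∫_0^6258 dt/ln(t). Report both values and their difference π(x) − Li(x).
π(6258) = 813;  Li(6258) ≈ 830.00;  π(x) − Li(x) ≈ -17.00.

Direct count of primes ≤ 6258 gives π(6258) = 813. Numerical evaluation of the logarithmic integral gives Li(6258) ≈ 830.00. The difference π(x) − Li(x) ≈ -17.00 is typically negative for small/moderate x (Li(x) overestimates), though Littlewood's theorem shows this sign changes infinitely often.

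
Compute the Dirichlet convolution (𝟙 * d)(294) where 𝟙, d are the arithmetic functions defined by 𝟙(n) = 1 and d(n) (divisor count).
(𝟙 * d)(294) = 54

Divisors of 294: [1, 2, 3, 6, 7, 14, 21, 42, 49, 98, 147, 294]. For each d | 294:
  d = 1: 𝟙(1) · d(294/1) = 1 · 12 = 12
  d = 2: 𝟙(2) · d(294/2) = 1 · 6 = 6
  d = 3: 𝟙(3) · d(294/3) = 1 · 6 = 6
  d = 6: 𝟙(6) · d(294/6) = 1 · 3 = 3
  d = 7: 𝟙(7) · d(294/7) = 1 · 8 = 8
  d = 14: 𝟙(14) · d(294/14) = 1 · 4 = 4
  d = 21: 𝟙(21) · d(294/21) = 1 · 4 = 4
  d = 42: 𝟙(42) · d(294/42) = 1 · 2 = 2
  d = 49: 𝟙(49) · d(294/49) = 1 · 4 = 4
  d = 98: 𝟙(98) · d(294/98) = 1 · 2 = 2
  d = 147: 𝟙(147) · d(294/147) = 1 · 2 = 2
  d = 294: 𝟙(294) · d(294/294) = 1 · 1 = 1
Summing: (𝟙 * d)(294) = 12 + 6 + 6 + 3 + 8 + 4 + 4 + 2 + 4 + 2 + 2 + 1 = 54.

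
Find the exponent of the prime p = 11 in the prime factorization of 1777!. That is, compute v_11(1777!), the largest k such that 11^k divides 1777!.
v_11(1777!) = 176

Legendre's formula: v_p(n!) = Σ_{k ≥ 1} ⌊n / p^k⌋. For p = 11, n = 1777, the terms are:
  ⌊1777/11^1⌋ = ⌊1777/11⌋ = 161
  ⌊1777/11^2⌋ = ⌊1777/121⌋ = 14
  ⌊1777/11^3⌋ = ⌊1777/1331⌋ = 1
(the next term ⌊1777/11^4⌋ = 0, terminating the sum). Summing: v_11(1777!) = 161 + 14 + 1 = 176.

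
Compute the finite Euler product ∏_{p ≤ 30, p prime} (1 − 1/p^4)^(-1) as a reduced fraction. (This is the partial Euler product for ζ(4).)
∏ = 626138917577216391721784411/578515538500128866304000000

The primes p ≤ 30 are [2, 3, 5, 7, 11, 13, 17, 19, 23, 29]. For each prime, (1 − 1/p^4)^(-1) = p^4 / (p^4 − 1). The product is (1 − 1/2^4)^(-1), (1 − 1/3^4)^(-1), (1 − 1/5^4)^(-1), (1 − 1/7^4)^(-1), (1 − 1/11^4)^(-1), (1 − 1/13^4)^(-1), (1 − 1/17^4)^(-1), (1 − 1/19^4)^(-1), (1 − 1/23^4)^(-1), (1 − 1/29^4)^(-1) = ∏ p^4 / (p^4 − 1) = 626138917577216391721784411/578515538500128866304000000.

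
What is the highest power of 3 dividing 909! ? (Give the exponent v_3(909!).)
v_3(909!) = 452

Legendre's formula: v_p(n!) = Σ_{k ≥ 1} ⌊n / p^k⌋. For p = 3, n = 909, the terms are:
  ⌊909/3^1⌋ = ⌊909/3⌋ = 303
  ⌊909/3^2⌋ = ⌊909/9⌋ = 101
  ⌊909/3^3⌋ = ⌊909/27⌋ = 33
  ⌊909/3^4⌋ = ⌊909/81⌋ = 11
  ⌊909/3^5⌋ = ⌊909/243⌋ = 3
  ⌊909/3^6⌋ = ⌊909/729⌋ = 1
(the next term ⌊909/3^7⌋ = 0, terminating the sum). Summing: v_3(909!) = 303 + 101 + 33 + 11 + 3 + 1 = 452.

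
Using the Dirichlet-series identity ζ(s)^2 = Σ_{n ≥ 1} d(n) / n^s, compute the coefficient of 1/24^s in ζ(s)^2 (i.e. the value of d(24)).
d(24) = 8

ζ(s)^2 = (Σ 1/m^s)(Σ 1/k^s). The coefficient of 1/n^s in the product is the number of ordered pairs (m, k) with mk = n, which equals d(n). For n = 24, divisors are [1, 2, 3, 4, 6, 8, 12, 24], so d(24) = 8.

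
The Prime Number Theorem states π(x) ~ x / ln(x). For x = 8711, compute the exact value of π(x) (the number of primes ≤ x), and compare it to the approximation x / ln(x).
π(8711) = 1085;  x/ln(x) ≈ 960.17;  relative error ≈ 11.50%.

Directly count primes up to 8711: π(8711) = 1085. The PNT approximation gives 8711/ln(8711) ≈ 8711/9.07234 ≈ 960.17. Relative error (π(x) − x/ln(x)) / π(x) ≈ 11.50%; the approximation is known to undercount slightly (Li(x) is a better estimate).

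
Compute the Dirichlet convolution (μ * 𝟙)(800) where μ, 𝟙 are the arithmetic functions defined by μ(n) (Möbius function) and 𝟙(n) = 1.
(μ * 𝟙)(800) = 0

Divisors of 800: [1, 2, 4, 5, 8, 10, 16, 20, 25, 32, 40, 50, 80, 100, 160, 200, 400, 800]. For each d | 800:
  d = 1: μ(1) · 𝟙(800/1) = 1 · 1 = 1
  d = 2: μ(2) · 𝟙(800/2) = -1 · 1 = -1
  d = 4: μ(4) · 𝟙(800/4) = 0 · 1 = 0
  d = 5: μ(5) · 𝟙(800/5) = -1 · 1 = -1
  d = 8: μ(8) · 𝟙(800/8) = 0 · 1 = 0
  d = 10: μ(10) · 𝟙(800/10) = 1 · 1 = 1
  d = 16: μ(16) · 𝟙(800/16) = 0 · 1 = 0
  d = 20: μ(20) · 𝟙(800/20) = 0 · 1 = 0
  d = 25: μ(25) · 𝟙(800/25) = 0 · 1 = 0
  d = 32: μ(32) · 𝟙(800/32) = 0 · 1 = 0
  d = 40: μ(40) · 𝟙(800/40) = 0 · 1 = 0
  d = 50: μ(50) · 𝟙(800/50) = 0 · 1 = 0
  d = 80: μ(80) · 𝟙(800/80) = 0 · 1 = 0
  d = 100: μ(100) · 𝟙(800/100) = 0 · 1 = 0
  d = 160: μ(160) · 𝟙(800/160) = 0 · 1 = 0
  d = 200: μ(200) · 𝟙(800/200) = 0 · 1 = 0
  d = 400: μ(400) · 𝟙(800/400) = 0 · 1 = 0
  d = 800: μ(800) · 𝟙(800/800) = 0 · 1 = 0
Summing: (μ * 𝟙)(800) = 1 + -1 + 0 + -1 + 0 + 1 + 0 + 0 + 0 + 0 + 0 + 0 + 0 + 0 + 0 + 0 + 0 + 0 = 0.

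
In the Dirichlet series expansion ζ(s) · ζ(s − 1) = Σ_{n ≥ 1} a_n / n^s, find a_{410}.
σ(410) = 756

In the product (Σ m^0/m^s)(Σ k / k^s) = Σ (Σ_{d | n} d) / n^s, the coefficient of 1/n^s is σ(n) = Σ_{d | n} d. For n = 410, divisors are [1, 2, 5, 10, 41, 82, 205, 410]; summing: σ(410) = 756.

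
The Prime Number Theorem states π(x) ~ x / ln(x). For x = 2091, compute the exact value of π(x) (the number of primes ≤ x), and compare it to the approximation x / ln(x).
π(2091) = 316;  x/ln(x) ≈ 273.50;  relative error ≈ 13.45%.

Directly count primes up to 2091: π(2091) = 316. The PNT approximation gives 2091/ln(2091) ≈ 2091/7.64540 ≈ 273.50. Relative error (π(x) − x/ln(x)) / π(x) ≈ 13.45%; the approximation is known to undercount slightly (Li(x) is a better estimate).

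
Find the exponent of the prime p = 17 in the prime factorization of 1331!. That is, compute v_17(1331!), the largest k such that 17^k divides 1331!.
v_17(1331!) = 82

Legendre's formula: v_p(n!) = Σ_{k ≥ 1} ⌊n / p^k⌋. For p = 17, n = 1331, the terms are:
  ⌊1331/17^1⌋ = ⌊1331/17⌋ = 78
  ⌊1331/17^2⌋ = ⌊1331/289⌋ = 4
(the next term ⌊1331/17^3⌋ = 0, terminating the sum). Summing: v_17(1331!) = 78 + 4 = 82.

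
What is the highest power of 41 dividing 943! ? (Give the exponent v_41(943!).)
v_41(943!) = 23

Legendre's formula: v_p(n!) = Σ_{k ≥ 1} ⌊n / p^k⌋. For p = 41, n = 943, the terms are:
  ⌊943/41^1⌋ = ⌊943/41⌋ = 23
(the next term ⌊943/41^2⌋ = 0, terminating the sum). Summing: v_41(943!) = 23 = 23.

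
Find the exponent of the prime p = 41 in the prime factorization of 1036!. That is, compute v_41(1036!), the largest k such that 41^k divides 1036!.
v_41(1036!) = 25

Legendre's formula: v_p(n!) = Σ_{k ≥ 1} ⌊n / p^k⌋. For p = 41, n = 1036, the terms are:
  ⌊1036/41^1⌋ = ⌊1036/41⌋ = 25
(the next term ⌊1036/41^2⌋ = 0, terminating the sum). Summing: v_41(1036!) = 25 = 25.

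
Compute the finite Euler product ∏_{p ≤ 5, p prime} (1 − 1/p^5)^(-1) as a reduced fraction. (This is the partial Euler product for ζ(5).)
∏ = 3037500/2929531

The primes p ≤ 5 are [2, 3, 5]. For each prime, (1 − 1/p^5)^(-1) = p^5 / (p^5 − 1). The product is (1 − 1/2^5)^(-1), (1 − 1/3^5)^(-1), (1 − 1/5^5)^(-1) = ∏ p^5 / (p^5 − 1) = 3037500/2929531.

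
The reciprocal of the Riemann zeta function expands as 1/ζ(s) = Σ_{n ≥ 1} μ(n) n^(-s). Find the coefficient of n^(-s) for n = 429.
μ(429) = -1

Factor n = 429 = 3 · 11 · 13. μ(n) = 0 if any exponent ≥ 2 (not squarefree); otherwise μ(n) = (−1)^{ω(n)} where ω(n) is the number of distinct prime factors. Applying: μ(429) = -1.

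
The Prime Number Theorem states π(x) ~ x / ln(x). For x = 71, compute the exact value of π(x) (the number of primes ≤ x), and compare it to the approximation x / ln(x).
π(71) = 20;  x/ln(x) ≈ 16.66;  relative error ≈ 16.72%.

Directly count primes up to 71: π(71) = 20. The PNT approximation gives 71/ln(71) ≈ 71/4.26268 ≈ 16.66. Relative error (π(x) − x/ln(x)) / π(x) ≈ 16.72%; the approximation is known to undercount slightly (Li(x) is a better estimate).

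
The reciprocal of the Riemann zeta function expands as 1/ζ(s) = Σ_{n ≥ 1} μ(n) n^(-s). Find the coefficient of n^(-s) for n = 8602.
μ(8602) = 1

Factor n = 8602 = 2 · 11 · 17 · 23. μ(n) = 0 if any exponent ≥ 2 (not squarefree); otherwise μ(n) = (−1)^{ω(n)} where ω(n) is the number of distinct prime factors. Applying: μ(8602) = 1.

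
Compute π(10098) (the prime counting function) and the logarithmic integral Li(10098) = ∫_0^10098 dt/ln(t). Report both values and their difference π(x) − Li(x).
π(10098) = 1239;  Li(10098) ≈ 1256.77;  π(x) − Li(x) ≈ -17.77.

Direct count of primes ≤ 10098 gives π(10098) = 1239. Numerical evaluation of the logarithmic integral gives Li(10098) ≈ 1256.77. The difference π(x) − Li(x) ≈ -17.77 is typically negative for small/moderate x (Li(x) overestimates), though Littlewood's theorem shows this sign changes infinitely often.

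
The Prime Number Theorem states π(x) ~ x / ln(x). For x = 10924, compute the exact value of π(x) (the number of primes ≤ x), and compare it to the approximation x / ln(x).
π(10924) = 1327;  x/ln(x) ≈ 1174.79;  relative error ≈ 11.47%.

Directly count primes up to 10924: π(10924) = 1327. The PNT approximation gives 10924/ln(10924) ≈ 10924/9.29872 ≈ 1174.79. Relative error (π(x) − x/ln(x)) / π(x) ≈ 11.47%; the approximation is known to undercount slightly (Li(x) is a better estimate).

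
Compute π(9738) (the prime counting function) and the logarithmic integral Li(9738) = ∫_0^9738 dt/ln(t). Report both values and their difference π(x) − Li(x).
π(9738) = 1200;  Li(9738) ≈ 1217.65;  π(x) − Li(x) ≈ -17.65.

Direct count of primes ≤ 9738 gives π(9738) = 1200. Numerical evaluation of the logarithmic integral gives Li(9738) ≈ 1217.65. The difference π(x) − Li(x) ≈ -17.65 is typically negative for small/moderate x (Li(x) overestimates), though Littlewood's theorem shows this sign changes infinitely often.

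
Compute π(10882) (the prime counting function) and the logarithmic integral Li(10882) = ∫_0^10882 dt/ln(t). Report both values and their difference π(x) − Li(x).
π(10882) = 1322;  Li(10882) ≈ 1341.46;  π(x) − Li(x) ≈ -19.46.

Direct count of primes ≤ 10882 gives π(10882) = 1322. Numerical evaluation of the logarithmic integral gives Li(10882) ≈ 1341.46. The difference π(x) − Li(x) ≈ -19.46 is typically negative for small/moderate x (Li(x) overestimates), though Littlewood's theorem shows this sign changes infinitely often.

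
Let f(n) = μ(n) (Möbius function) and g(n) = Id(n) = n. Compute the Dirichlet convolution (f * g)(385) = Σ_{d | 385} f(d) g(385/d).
(μ * Id)(385) = 240

Divisors of 385: [1, 5, 7, 11, 35, 55, 77, 385]. For each d | 385:
  d = 1: μ(1) · Id(385/1) = 1 · 385 = 385
  d = 5: μ(5) · Id(385/5) = -1 · 77 = -77
  d = 7: μ(7) · Id(385/7) = -1 · 55 = -55
  d = 11: μ(11) · Id(385/11) = -1 · 35 = -35
  d = 35: μ(35) · Id(385/35) = 1 · 11 = 11
  d = 55: μ(55) · Id(385/55) = 1 · 7 = 7
  d = 77: μ(77) · Id(385/77) = 1 · 5 = 5
  d = 385: μ(385) · Id(385/385) = -1 · 1 = -1
Summing: (μ * Id)(385) = 385 + -77 + -55 + -35 + 11 + 7 + 5 + -1 = 240.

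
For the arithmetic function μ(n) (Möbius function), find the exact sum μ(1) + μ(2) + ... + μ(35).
Σ_{n ≤ 35} μ(n) = -1

Compute μ(n) for each 1 ≤ n ≤ 35: μ(1) = 1, μ(2) = -1, μ(3) = -1, μ(4) = 0, μ(5) = -1, μ(6) = 1, μ(7) = -1, μ(8) = 0, μ(9) = 0, μ(10) = 1, μ(11) = -1, μ(12) = 0, μ(13) = -1, μ(14) = 1, μ(15) = 1, μ(16) = 0, μ(17) = -1, μ(18) = 0, μ(19) = -1, μ(20) = 0, μ(21) = 1, μ(22) = 1, μ(23) = -1, μ(24) = 0, μ(25) = 0, μ(26) = 1, μ(27) = 0, μ(28) = 0, μ(29) = -1, μ(30) = -1, μ(31) = -1, μ(32) = 0, μ(33) = 1, μ(34) = 1, μ(35) = 1. Summing all 35 values: -1. (Mertens function M(x) = Σ_{n ≤ x} μ(n); on average M(x) should be small (PNT ⟺ M(x) = o(x)).)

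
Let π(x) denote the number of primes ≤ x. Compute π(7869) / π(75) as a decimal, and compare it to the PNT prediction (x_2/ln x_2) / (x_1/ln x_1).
π(7869)/π(75) = 993/21 ≈ 47.2857;  PNT prediction ≈ 50.4968.

π(75) = 21 and π(7869) = 993, so π(7869)/π(75) ≈ 47.2857. The PNT-predicted ratio is (7869/ln(7869)) / (75/ln(75)) ≈ 50.4968. The two agree to within a few percent, as expected.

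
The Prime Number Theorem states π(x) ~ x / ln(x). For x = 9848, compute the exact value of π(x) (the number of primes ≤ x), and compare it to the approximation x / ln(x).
π(9848) = 1214;  x/ln(x) ≈ 1071.01;  relative error ≈ 11.78%.

Directly count primes up to 9848: π(9848) = 1214. The PNT approximation gives 9848/ln(9848) ≈ 9848/9.19502 ≈ 1071.01. Relative error (π(x) − x/ln(x)) / π(x) ≈ 11.78%; the approximation is known to undercount slightly (Li(x) is a better estimate).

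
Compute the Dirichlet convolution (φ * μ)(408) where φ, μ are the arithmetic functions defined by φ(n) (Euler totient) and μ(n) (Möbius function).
(φ * μ)(408) = 30

Divisors of 408: [1, 2, 3, 4, 6, 8, 12, 17, 24, 34, 51, 68, 102, 136, 204, 408]. For each d | 408:
  d = 1: φ(1) · μ(408/1) = 1 · 0 = 0
  d = 2: φ(2) · μ(408/2) = 1 · 0 = 0
  d = 3: φ(3) · μ(408/3) = 2 · 0 = 0
  d = 4: φ(4) · μ(408/4) = 2 · -1 = -2
  d = 6: φ(6) · μ(408/6) = 2 · 0 = 0
  d = 8: φ(8) · μ(408/8) = 4 · 1 = 4
  d = 12: φ(12) · μ(408/12) = 4 · 1 = 4
  d = 17: φ(17) · μ(408/17) = 16 · 0 = 0
  d = 24: φ(24) · μ(408/24) = 8 · -1 = -8
  d = 34: φ(34) · μ(408/34) = 16 · 0 = 0
  d = 51: φ(51) · μ(408/51) = 32 · 0 = 0
  d = 68: φ(68) · μ(408/68) = 32 · 1 = 32
  d = 102: φ(102) · μ(408/102) = 32 · 0 = 0
  d = 136: φ(136) · μ(408/136) = 64 · -1 = -64
  d = 204: φ(204) · μ(408/204) = 64 · -1 = -64
  d = 408: φ(408) · μ(408/408) = 128 · 1 = 128
Summing: (φ * μ)(408) = 0 + 0 + 0 + -2 + 0 + 4 + 4 + 0 + -8 + 0 + 0 + 32 + 0 + -64 + -64 + 128 = 30.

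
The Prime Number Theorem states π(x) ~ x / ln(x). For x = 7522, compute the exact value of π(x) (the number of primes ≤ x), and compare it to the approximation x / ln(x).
π(7522) = 952;  x/ln(x) ≈ 842.75;  relative error ≈ 11.48%.

Directly count primes up to 7522: π(7522) = 952. The PNT approximation gives 7522/ln(7522) ≈ 7522/8.92559 ≈ 842.75. Relative error (π(x) − x/ln(x)) / π(x) ≈ 11.48%; the approximation is known to undercount slightly (Li(x) is a better estimate).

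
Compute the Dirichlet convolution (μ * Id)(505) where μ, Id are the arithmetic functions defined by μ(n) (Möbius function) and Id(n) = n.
(μ * Id)(505) = 400

Divisors of 505: [1, 5, 101, 505]. For each d | 505:
  d = 1: μ(1) · Id(505/1) = 1 · 505 = 505
  d = 5: μ(5) · Id(505/5) = -1 · 101 = -101
  d = 101: μ(101) · Id(505/101) = -1 · 5 = -5
  d = 505: μ(505) · Id(505/505) = 1 · 1 = 1
Summing: (μ * Id)(505) = 505 + -101 + -5 + 1 = 400.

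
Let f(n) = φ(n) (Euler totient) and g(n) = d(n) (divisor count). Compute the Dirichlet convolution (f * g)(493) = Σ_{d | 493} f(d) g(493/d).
(φ * d)(493) = 540

Divisors of 493: [1, 17, 29, 493]. For each d | 493:
  d = 1: φ(1) · d(493/1) = 1 · 4 = 4
  d = 17: φ(17) · d(493/17) = 16 · 2 = 32
  d = 29: φ(29) · d(493/29) = 28 · 2 = 56
  d = 493: φ(493) · d(493/493) = 448 · 1 = 448
Summing: (φ * d)(493) = 4 + 32 + 56 + 448 = 540.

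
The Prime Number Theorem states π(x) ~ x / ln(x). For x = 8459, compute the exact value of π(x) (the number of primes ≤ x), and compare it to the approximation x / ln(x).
π(8459) = 1057;  x/ln(x) ≈ 935.42;  relative error ≈ 11.50%.

Directly count primes up to 8459: π(8459) = 1057. The PNT approximation gives 8459/ln(8459) ≈ 8459/9.04299 ≈ 935.42. Relative error (π(x) − x/ln(x)) / π(x) ≈ 11.50%; the approximation is known to undercount slightly (Li(x) is a better estimate).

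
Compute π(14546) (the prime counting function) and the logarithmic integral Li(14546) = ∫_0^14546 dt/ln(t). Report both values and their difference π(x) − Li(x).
π(14546) = 1703;  Li(14546) ≈ 1729.34;  π(x) − Li(x) ≈ -26.34.

Direct count of primes ≤ 14546 gives π(14546) = 1703. Numerical evaluation of the logarithmic integral gives Li(14546) ≈ 1729.34. The difference π(x) − Li(x) ≈ -26.34 is typically negative for small/moderate x (Li(x) overestimates), though Littlewood's theorem shows this sign changes infinitely often.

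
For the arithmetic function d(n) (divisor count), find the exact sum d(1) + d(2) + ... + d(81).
Σ_{n ≤ 81} d(n) = 373

Compute d(n) for each 1 ≤ n ≤ 81: d(1) = 1, d(2) = 2, d(3) = 2, d(4) = 3, d(5) = 2, d(6) = 4, d(7) = 2, d(8) = 4, d(9) = 3, d(10) = 4, d(11) = 2, d(12) = 6, d(13) = 2, d(14) = 4, d(15) = 4, d(16) = 5, d(17) = 2, d(18) = 6, d(19) = 2, d(20) = 6, d(21) = 4, d(22) = 4, d(23) = 2, d(24) = 8, d(25) = 3, d(26) = 4, d(27) = 4, d(28) = 6, d(29) = 2, d(30) = 8, d(31) = 2, d(32) = 6, d(33) = 4, d(34) = 4, d(35) = 4, d(36) = 9, d(37) = 2, d(38) = 4, d(39) = 4, d(40) = 8, d(41) = 2, d(42) = 8, d(43) = 2, d(44) = 6, d(45) = 6, d(46) = 4, d(47) = 2, d(48) = 10, d(49) = 3, d(50) = 6, d(51) = 4, d(52) = 6, d(53) = 2, d(54) = 8, d(55) = 4, d(56) = 8, d(57) = 4, d(58) = 4, d(59) = 2, d(60) = 12, d(61) = 2, d(62) = 4, d(63) = 6, d(64) = 7, d(65) = 4, d(66) = 8, d(67) = 2, d(68) = 6, d(69) = 4, d(70) = 8, d(71) = 2, d(72) = 12, d(73) = 2, d(74) = 4, d(75) = 6, d(76) = 6, d(77) = 4, d(78) = 8, d(79) = 2, d(80) = 10, d(81) = 5. Summing all 81 values: 373. (Dirichlet's divisor formula: Σ_{n ≤ x} d(n) = x ln(x) + (2γ − 1) x + O(√x). For x = 81, the asymptotic estimate is ≈ 368.46.)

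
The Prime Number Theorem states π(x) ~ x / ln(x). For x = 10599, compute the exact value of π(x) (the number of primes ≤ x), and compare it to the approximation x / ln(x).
π(10599) = 1292;  x/ln(x) ≈ 1143.55;  relative error ≈ 11.49%.

Directly count primes up to 10599: π(10599) = 1292. The PNT approximation gives 10599/ln(10599) ≈ 10599/9.26851 ≈ 1143.55. Relative error (π(x) − x/ln(x)) / π(x) ≈ 11.49%; the approximation is known to undercount slightly (Li(x) is a better estimate).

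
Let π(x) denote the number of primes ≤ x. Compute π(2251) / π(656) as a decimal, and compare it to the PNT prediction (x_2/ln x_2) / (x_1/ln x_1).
π(2251)/π(656) = 335/119 ≈ 2.8151;  PNT prediction ≈ 2.8833.

π(656) = 119 and π(2251) = 335, so π(2251)/π(656) ≈ 2.8151. The PNT-predicted ratio is (2251/ln(2251)) / (656/ln(656)) ≈ 2.8833. The two agree to within a few percent, as expected.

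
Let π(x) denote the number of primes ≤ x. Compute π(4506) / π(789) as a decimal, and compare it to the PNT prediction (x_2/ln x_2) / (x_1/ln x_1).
π(4506)/π(789) = 610/138 ≈ 4.4203;  PNT prediction ≈ 4.5283.

π(789) = 138 and π(4506) = 610, so π(4506)/π(789) ≈ 4.4203. The PNT-predicted ratio is (4506/ln(4506)) / (789/ln(789)) ≈ 4.5283. The two agree to within a few percent, as expected.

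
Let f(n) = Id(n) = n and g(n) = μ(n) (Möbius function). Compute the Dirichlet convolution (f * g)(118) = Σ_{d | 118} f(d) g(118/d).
(Id * μ)(118) = 58

Divisors of 118: [1, 2, 59, 118]. For each d | 118:
  d = 1: Id(1) · μ(118/1) = 1 · 1 = 1
  d = 2: Id(2) · μ(118/2) = 2 · -1 = -2
  d = 59: Id(59) · μ(118/59) = 59 · -1 = -59
  d = 118: Id(118) · μ(118/118) = 118 · 1 = 118
Summing: (Id * μ)(118) = 1 + -2 + -59 + 118 = 58.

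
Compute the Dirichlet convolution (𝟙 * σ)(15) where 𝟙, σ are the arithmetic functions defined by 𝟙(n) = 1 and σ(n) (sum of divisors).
(𝟙 * σ)(15) = 35

Divisors of 15: [1, 3, 5, 15]. For each d | 15:
  d = 1: 𝟙(1) · σ(15/1) = 1 · 24 = 24
  d = 3: 𝟙(3) · σ(15/3) = 1 · 6 = 6
  d = 5: 𝟙(5) · σ(15/5) = 1 · 4 = 4
  d = 15: 𝟙(15) · σ(15/15) = 1 · 1 = 1
Summing: (𝟙 * σ)(15) = 24 + 6 + 4 + 1 = 35.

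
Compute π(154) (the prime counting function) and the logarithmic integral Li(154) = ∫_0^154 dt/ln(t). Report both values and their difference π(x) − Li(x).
π(154) = 36;  Li(154) ≈ 41.30;  π(x) − Li(x) ≈ -5.30.

Direct count of primes ≤ 154 gives π(154) = 36. Numerical evaluation of the logarithmic integral gives Li(154) ≈ 41.30. The difference π(x) − Li(x) ≈ -5.30 is typically negative for small/moderate x (Li(x) overestimates), though Littlewood's theorem shows this sign changes infinitely often.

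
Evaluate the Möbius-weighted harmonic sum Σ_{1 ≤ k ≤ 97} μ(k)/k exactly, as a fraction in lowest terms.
Σ μ(k)/k = 11962644395524974654034383169459538/384261327324253070792183691221959345

Values of μ(k) for 1 ≤ k ≤ 97: μ(1) = 1, μ(2) = -1, μ(3) = -1, μ(5) = -1, μ(6) = 1, μ(7) = -1, μ(10) = 1, μ(11) = -1, μ(13) = -1, μ(14) = 1, μ(15) = 1, μ(17) = -1, μ(19) = -1, μ(21) = 1, μ(22) = 1, μ(23) = -1, μ(26) = 1, μ(29) = -1, μ(30) = -1, μ(31) = -1, μ(33) = 1, μ(34) = 1, μ(35) = 1, μ(37) = -1, μ(38) = 1, μ(39) = 1, μ(41) = -1, μ(42) = -1, μ(43) = -1, μ(46) = 1, μ(47) = -1, μ(51) = 1, μ(53) = -1, μ(55) = 1, μ(57) = 1, μ(58) = 1, μ(59) = -1, μ(61) = -1, μ(62) = 1, μ(65) = 1, μ(66) = -1, μ(67) = -1, μ(69) = 1, μ(70) = -1, μ(71) = -1, μ(73) = -1, μ(74) = 1, μ(77) = 1, μ(78) = -1, μ(79) = -1, μ(82) = 1, μ(83) = -1, μ(85) = 1, μ(86) = 1, μ(87) = 1, μ(89) = -1, μ(91) = 1, μ(93) = 1, μ(94) = 1, μ(95) = 1, μ(97) = -1, with μ = 0 on non-squarefree integers. Summing μ(k)/k for k where μ(k) ≠ 0 gives 11962644395524974654034383169459538/384261327324253070792183691221959345 ≈ 0.0311. (PNT ⟺ this sum → 0 as n → ∞.)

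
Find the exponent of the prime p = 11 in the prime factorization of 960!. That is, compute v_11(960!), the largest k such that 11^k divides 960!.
v_11(960!) = 94

Legendre's formula: v_p(n!) = Σ_{k ≥ 1} ⌊n / p^k⌋. For p = 11, n = 960, the terms are:
  ⌊960/11^1⌋ = ⌊960/11⌋ = 87
  ⌊960/11^2⌋ = ⌊960/121⌋ = 7
(the next term ⌊960/11^3⌋ = 0, terminating the sum). Summing: v_11(960!) = 87 + 7 = 94.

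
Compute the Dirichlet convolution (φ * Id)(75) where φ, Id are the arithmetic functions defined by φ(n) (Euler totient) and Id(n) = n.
(φ * Id)(75) = 325

Divisors of 75: [1, 3, 5, 15, 25, 75]. For each d | 75:
  d = 1: φ(1) · Id(75/1) = 1 · 75 = 75
  d = 3: φ(3) · Id(75/3) = 2 · 25 = 50
  d = 5: φ(5) · Id(75/5) = 4 · 15 = 60
  d = 15: φ(15) · Id(75/15) = 8 · 5 = 40
  d = 25: φ(25) · Id(75/25) = 20 · 3 = 60
  d = 75: φ(75) · Id(75/75) = 40 · 1 = 40
Summing: (φ * Id)(75) = 75 + 50 + 60 + 40 + 60 + 40 = 325.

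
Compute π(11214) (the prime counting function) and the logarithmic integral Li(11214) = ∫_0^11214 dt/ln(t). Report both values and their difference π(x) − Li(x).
π(11214) = 1357;  Li(11214) ≈ 1377.12;  π(x) − Li(x) ≈ -20.12.

Direct count of primes ≤ 11214 gives π(11214) = 1357. Numerical evaluation of the logarithmic integral gives Li(11214) ≈ 1377.12. The difference π(x) − Li(x) ≈ -20.12 is typically negative for small/moderate x (Li(x) overestimates), though Littlewood's theorem shows this sign changes infinitely often.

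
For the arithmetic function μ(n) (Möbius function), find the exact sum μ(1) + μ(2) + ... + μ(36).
Σ_{n ≤ 36} μ(n) = -1

Compute μ(n) for each 1 ≤ n ≤ 36: μ(1) = 1, μ(2) = -1, μ(3) = -1, μ(4) = 0, μ(5) = -1, μ(6) = 1, μ(7) = -1, μ(8) = 0, μ(9) = 0, μ(10) = 1, μ(11) = -1, μ(12) = 0, μ(13) = -1, μ(14) = 1, μ(15) = 1, μ(16) = 0, μ(17) = -1, μ(18) = 0, μ(19) = -1, μ(20) = 0, μ(21) = 1, μ(22) = 1, μ(23) = -1, μ(24) = 0, μ(25) = 0, μ(26) = 1, μ(27) = 0, μ(28) = 0, μ(29) = -1, μ(30) = -1, μ(31) = -1, μ(32) = 0, μ(33) = 1, μ(34) = 1, μ(35) = 1, μ(36) = 0. Summing all 36 values: -1. (Mertens function M(x) = Σ_{n ≤ x} μ(n); on average M(x) should be small (PNT ⟺ M(x) = o(x)).)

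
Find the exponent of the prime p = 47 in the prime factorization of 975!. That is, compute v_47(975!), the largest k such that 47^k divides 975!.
v_47(975!) = 20

Legendre's formula: v_p(n!) = Σ_{k ≥ 1} ⌊n / p^k⌋. For p = 47, n = 975, the terms are:
  ⌊975/47^1⌋ = ⌊975/47⌋ = 20
(the next term ⌊975/47^2⌋ = 0, terminating the sum). Summing: v_47(975!) = 20 = 20.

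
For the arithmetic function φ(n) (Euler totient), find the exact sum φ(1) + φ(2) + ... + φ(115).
Σ_{n ≤ 115} φ(n) = 4072

Compute φ(n) for each 1 ≤ n ≤ 115: φ(1) = 1, φ(2) = 1, φ(3) = 2, φ(4) = 2, φ(5) = 4, φ(6) = 2, φ(7) = 6, φ(8) = 4, φ(9) = 6, φ(10) = 4, φ(11) = 10, φ(12) = 4, φ(13) = 12, φ(14) = 6, φ(15) = 8, φ(16) = 8, φ(17) = 16, φ(18) = 6, φ(19) = 18, φ(20) = 8, φ(21) = 12, φ(22) = 10, φ(23) = 22, φ(24) = 8, φ(25) = 20, φ(26) = 12, φ(27) = 18, φ(28) = 12, φ(29) = 28, φ(30) = 8, φ(31) = 30, φ(32) = 16, φ(33) = 20, φ(34) = 16, φ(35) = 24, φ(36) = 12, φ(37) = 36, φ(38) = 18, φ(39) = 24, φ(40) = 16, φ(41) = 40, φ(42) = 12, φ(43) = 42, φ(44) = 20, φ(45) = 24, φ(46) = 22, φ(47) = 46, φ(48) = 16, φ(49) = 42, φ(50) = 20, φ(51) = 32, φ(52) = 24, φ(53) = 52, φ(54) = 18, φ(55) = 40, φ(56) = 24, φ(57) = 36, φ(58) = 28, φ(59) = 58, φ(60) = 16, φ(61) = 60, φ(62) = 30, φ(63) = 36, φ(64) = 32, φ(65) = 48, φ(66) = 20, φ(67) = 66, φ(68) = 32, φ(69) = 44, φ(70) = 24, φ(71) = 70, φ(72) = 24, φ(73) = 72, φ(74) = 36, φ(75) = 40, φ(76) = 36, φ(77) = 60, φ(78) = 24, φ(79) = 78, φ(80) = 32, φ(81) = 54, φ(82) = 40, φ(83) = 82, φ(84) = 24, φ(85) = 64, φ(86) = 42, φ(87) = 56, φ(88) = 40, φ(89) = 88, φ(90) = 24, φ(91) = 72, φ(92) = 44, φ(93) = 60, φ(94) = 46, φ(95) = 72, φ(96) = 32, φ(97) = 96, φ(98) = 42, φ(99) = 60, φ(100) = 40, φ(101) = 100, φ(102) = 32, φ(103) = 102, φ(104) = 48, φ(105) = 48, φ(106) = 52, φ(107) = 106, φ(108) = 36, φ(109) = 108, φ(110) = 40, φ(111) = 72, φ(112) = 48, φ(113) = 112, φ(114) = 36, φ(115) = 88. Summing all 115 values: 4072. (Average order: Σ_{n ≤ x} φ(n) ~ (3/π²) x². For x = 115, (3/π²)·115² ≈ 4019.92.)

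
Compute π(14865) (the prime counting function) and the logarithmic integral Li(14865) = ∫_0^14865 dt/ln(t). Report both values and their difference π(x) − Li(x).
π(14865) = 1740;  Li(14865) ≈ 1762.58;  π(x) − Li(x) ≈ -22.58.

Direct count of primes ≤ 14865 gives π(14865) = 1740. Numerical evaluation of the logarithmic integral gives Li(14865) ≈ 1762.58. The difference π(x) − Li(x) ≈ -22.58 is typically negative for small/moderate x (Li(x) overestimates), though Littlewood's theorem shows this sign changes infinitely often.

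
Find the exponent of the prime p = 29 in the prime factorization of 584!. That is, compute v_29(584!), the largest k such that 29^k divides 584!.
v_29(584!) = 20

Legendre's formula: v_p(n!) = Σ_{k ≥ 1} ⌊n / p^k⌋. For p = 29, n = 584, the terms are:
  ⌊584/29^1⌋ = ⌊584/29⌋ = 20
(the next term ⌊584/29^2⌋ = 0, terminating the sum). Summing: v_29(584!) = 20 = 20.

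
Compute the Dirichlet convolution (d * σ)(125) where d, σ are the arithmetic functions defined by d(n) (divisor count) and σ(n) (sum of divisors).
(d * σ)(125) = 240

Divisors of 125: [1, 5, 25, 125]. For each d | 125:
  d = 1: d(1) · σ(125/1) = 1 · 156 = 156
  d = 5: d(5) · σ(125/5) = 2 · 31 = 62
  d = 25: d(25) · σ(125/25) = 3 · 6 = 18
  d = 125: d(125) · σ(125/125) = 4 · 1 = 4
Summing: (d * σ)(125) = 156 + 62 + 18 + 4 = 240.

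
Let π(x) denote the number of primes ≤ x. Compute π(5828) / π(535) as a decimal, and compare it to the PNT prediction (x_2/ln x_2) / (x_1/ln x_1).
π(5828)/π(535) = 765/99 ≈ 7.7273;  PNT prediction ≈ 7.8930.

π(535) = 99 and π(5828) = 765, so π(5828)/π(535) ≈ 7.7273. The PNT-predicted ratio is (5828/ln(5828)) / (535/ln(535)) ≈ 7.8930. The two agree to within a few percent, as expected.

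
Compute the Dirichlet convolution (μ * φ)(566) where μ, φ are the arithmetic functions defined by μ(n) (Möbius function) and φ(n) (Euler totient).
(μ * φ)(566) = 0

Divisors of 566: [1, 2, 283, 566]. For each d | 566:
  d = 1: μ(1) · φ(566/1) = 1 · 282 = 282
  d = 2: μ(2) · φ(566/2) = -1 · 282 = -282
  d = 283: μ(283) · φ(566/283) = -1 · 1 = -1
  d = 566: μ(566) · φ(566/566) = 1 · 1 = 1
Summing: (μ * φ)(566) = 282 + -282 + -1 + 1 = 0.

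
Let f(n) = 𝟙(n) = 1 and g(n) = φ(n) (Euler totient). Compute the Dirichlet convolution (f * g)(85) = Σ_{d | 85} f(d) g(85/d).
(𝟙 * φ)(85) = 85

Divisors of 85: [1, 5, 17, 85]. For each d | 85:
  d = 1: 𝟙(1) · φ(85/1) = 1 · 64 = 64
  d = 5: 𝟙(5) · φ(85/5) = 1 · 16 = 16
  d = 17: 𝟙(17) · φ(85/17) = 1 · 4 = 4
  d = 85: 𝟙(85) · φ(85/85) = 1 · 1 = 1
Summing: (𝟙 * φ)(85) = 64 + 16 + 4 + 1 = 85.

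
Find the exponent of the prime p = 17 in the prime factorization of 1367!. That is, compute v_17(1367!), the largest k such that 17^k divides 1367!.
v_17(1367!) = 84

Legendre's formula: v_p(n!) = Σ_{k ≥ 1} ⌊n / p^k⌋. For p = 17, n = 1367, the terms are:
  ⌊1367/17^1⌋ = ⌊1367/17⌋ = 80
  ⌊1367/17^2⌋ = ⌊1367/289⌋ = 4
(the next term ⌊1367/17^3⌋ = 0, terminating the sum). Summing: v_17(1367!) = 80 + 4 = 84.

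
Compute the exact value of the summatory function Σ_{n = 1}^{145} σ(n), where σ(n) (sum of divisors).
Σ_{n ≤ 145} σ(n) = 17366

Compute σ(n) for each 1 ≤ n ≤ 145: σ(1) = 1, σ(2) = 3, σ(3) = 4, σ(4) = 7, σ(5) = 6, σ(6) = 12, σ(7) = 8, σ(8) = 15, σ(9) = 13, σ(10) = 18, σ(11) = 12, σ(12) = 28, σ(13) = 14, σ(14) = 24, σ(15) = 24, σ(16) = 31, σ(17) = 18, σ(18) = 39, σ(19) = 20, σ(20) = 42, σ(21) = 32, σ(22) = 36, σ(23) = 24, σ(24) = 60, σ(25) = 31, σ(26) = 42, σ(27) = 40, σ(28) = 56, σ(29) = 30, σ(30) = 72, σ(31) = 32, σ(32) = 63, σ(33) = 48, σ(34) = 54, σ(35) = 48, σ(36) = 91, σ(37) = 38, σ(38) = 60, σ(39) = 56, σ(40) = 90, σ(41) = 42, σ(42) = 96, σ(43) = 44, σ(44) = 84, σ(45) = 78, σ(46) = 72, σ(47) = 48, σ(48) = 124, σ(49) = 57, σ(50) = 93, σ(51) = 72, σ(52) = 98, σ(53) = 54, σ(54) = 120, σ(55) = 72, σ(56) = 120, σ(57) = 80, σ(58) = 90, σ(59) = 60, σ(60) = 168, σ(61) = 62, σ(62) = 96, σ(63) = 104, σ(64) = 127, σ(65) = 84, σ(66) = 144, σ(67) = 68, σ(68) = 126, σ(69) = 96, σ(70) = 144, σ(71) = 72, σ(72) = 195, σ(73) = 74, σ(74) = 114, σ(75) = 124, σ(76) = 140, σ(77) = 96, σ(78) = 168, σ(79) = 80, σ(80) = 186, σ(81) = 121, σ(82) = 126, σ(83) = 84, σ(84) = 224, σ(85) = 108, σ(86) = 132, σ(87) = 120, σ(88) = 180, σ(89) = 90, σ(90) = 234, σ(91) = 112, σ(92) = 168, σ(93) = 128, σ(94) = 144, σ(95) = 120, σ(96) = 252, σ(97) = 98, σ(98) = 171, σ(99) = 156, σ(100) = 217, σ(101) = 102, σ(102) = 216, σ(103) = 104, σ(104) = 210, σ(105) = 192, σ(106) = 162, σ(107) = 108, σ(108) = 280, σ(109) = 110, σ(110) = 216, σ(111) = 152, σ(112) = 248, σ(113) = 114, σ(114) = 240, σ(115) = 144, σ(116) = 210, σ(117) = 182, σ(118) = 180, σ(119) = 144, σ(120) = 360, σ(121) = 133, σ(122) = 186, σ(123) = 168, σ(124) = 224, σ(125) = 156, σ(126) = 312, σ(127) = 128, σ(128) = 255, σ(129) = 176, σ(130) = 252, σ(131) = 132, σ(132) = 336, σ(133) = 160, σ(134) = 204, σ(135) = 240, σ(136) = 270, σ(137) = 138, σ(138) = 288, σ(139) = 140, σ(140) = 336, σ(141) = 192, σ(142) = 216, σ(143) = 168, σ(144) = 403, σ(145) = 180. Summing all 145 values: 17366. (Average order: Σ_{n ≤ x} σ(n) ~ (π²/12) x². For x = 145, (π²/12)·145² ≈ 17292.37.)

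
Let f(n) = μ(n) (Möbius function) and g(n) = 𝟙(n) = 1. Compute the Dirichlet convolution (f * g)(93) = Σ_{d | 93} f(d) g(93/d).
(μ * 𝟙)(93) = 0

Divisors of 93: [1, 3, 31, 93]. For each d | 93:
  d = 1: μ(1) · 𝟙(93/1) = 1 · 1 = 1
  d = 3: μ(3) · 𝟙(93/3) = -1 · 1 = -1
  d = 31: μ(31) · 𝟙(93/31) = -1 · 1 = -1
  d = 93: μ(93) · 𝟙(93/93) = 1 · 1 = 1
Summing: (μ * 𝟙)(93) = 1 + -1 + -1 + 1 = 0.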